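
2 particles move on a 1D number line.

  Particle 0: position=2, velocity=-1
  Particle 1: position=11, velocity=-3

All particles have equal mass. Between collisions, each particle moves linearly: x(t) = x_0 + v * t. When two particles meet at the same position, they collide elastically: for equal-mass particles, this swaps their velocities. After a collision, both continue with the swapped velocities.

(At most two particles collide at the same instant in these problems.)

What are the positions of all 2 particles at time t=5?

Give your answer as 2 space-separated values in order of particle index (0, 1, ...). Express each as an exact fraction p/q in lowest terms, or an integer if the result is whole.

Answer: -4 -3

Derivation:
Collision at t=9/2: particles 0 and 1 swap velocities; positions: p0=-5/2 p1=-5/2; velocities now: v0=-3 v1=-1
Advance to t=5 (no further collisions before then); velocities: v0=-3 v1=-1; positions = -4 -3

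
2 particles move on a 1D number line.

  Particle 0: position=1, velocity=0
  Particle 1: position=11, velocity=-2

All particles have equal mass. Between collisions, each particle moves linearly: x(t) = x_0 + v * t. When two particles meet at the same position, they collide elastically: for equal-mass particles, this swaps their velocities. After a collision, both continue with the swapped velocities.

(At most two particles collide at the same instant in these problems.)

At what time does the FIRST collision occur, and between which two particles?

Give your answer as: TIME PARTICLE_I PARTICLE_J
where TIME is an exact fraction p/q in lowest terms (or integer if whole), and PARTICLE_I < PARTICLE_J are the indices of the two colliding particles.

Answer: 5 0 1

Derivation:
Pair (0,1): pos 1,11 vel 0,-2 -> gap=10, closing at 2/unit, collide at t=5
Earliest collision: t=5 between 0 and 1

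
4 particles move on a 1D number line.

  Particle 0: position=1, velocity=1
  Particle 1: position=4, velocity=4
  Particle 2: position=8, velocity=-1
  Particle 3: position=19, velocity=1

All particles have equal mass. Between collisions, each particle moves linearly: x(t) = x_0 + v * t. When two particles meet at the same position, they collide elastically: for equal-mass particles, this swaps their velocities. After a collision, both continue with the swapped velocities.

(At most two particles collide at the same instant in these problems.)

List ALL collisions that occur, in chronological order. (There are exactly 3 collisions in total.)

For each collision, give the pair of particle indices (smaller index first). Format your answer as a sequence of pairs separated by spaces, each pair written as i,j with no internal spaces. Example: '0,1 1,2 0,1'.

Answer: 1,2 0,1 2,3

Derivation:
Collision at t=4/5: particles 1 and 2 swap velocities; positions: p0=9/5 p1=36/5 p2=36/5 p3=99/5; velocities now: v0=1 v1=-1 v2=4 v3=1
Collision at t=7/2: particles 0 and 1 swap velocities; positions: p0=9/2 p1=9/2 p2=18 p3=45/2; velocities now: v0=-1 v1=1 v2=4 v3=1
Collision at t=5: particles 2 and 3 swap velocities; positions: p0=3 p1=6 p2=24 p3=24; velocities now: v0=-1 v1=1 v2=1 v3=4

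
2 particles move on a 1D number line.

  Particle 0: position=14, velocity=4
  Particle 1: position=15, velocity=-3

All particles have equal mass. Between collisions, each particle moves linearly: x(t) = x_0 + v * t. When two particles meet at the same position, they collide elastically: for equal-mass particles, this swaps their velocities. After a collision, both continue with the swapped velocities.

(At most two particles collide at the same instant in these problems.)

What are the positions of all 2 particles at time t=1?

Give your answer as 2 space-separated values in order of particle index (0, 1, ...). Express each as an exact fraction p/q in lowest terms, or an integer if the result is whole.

Collision at t=1/7: particles 0 and 1 swap velocities; positions: p0=102/7 p1=102/7; velocities now: v0=-3 v1=4
Advance to t=1 (no further collisions before then); velocities: v0=-3 v1=4; positions = 12 18

Answer: 12 18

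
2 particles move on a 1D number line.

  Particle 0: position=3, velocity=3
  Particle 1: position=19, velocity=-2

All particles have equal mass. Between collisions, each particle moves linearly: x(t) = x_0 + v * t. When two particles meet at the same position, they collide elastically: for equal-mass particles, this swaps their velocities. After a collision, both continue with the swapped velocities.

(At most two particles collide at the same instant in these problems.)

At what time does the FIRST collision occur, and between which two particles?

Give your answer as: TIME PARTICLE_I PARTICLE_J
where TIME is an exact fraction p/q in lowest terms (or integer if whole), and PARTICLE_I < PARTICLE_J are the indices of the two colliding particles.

Answer: 16/5 0 1

Derivation:
Pair (0,1): pos 3,19 vel 3,-2 -> gap=16, closing at 5/unit, collide at t=16/5
Earliest collision: t=16/5 between 0 and 1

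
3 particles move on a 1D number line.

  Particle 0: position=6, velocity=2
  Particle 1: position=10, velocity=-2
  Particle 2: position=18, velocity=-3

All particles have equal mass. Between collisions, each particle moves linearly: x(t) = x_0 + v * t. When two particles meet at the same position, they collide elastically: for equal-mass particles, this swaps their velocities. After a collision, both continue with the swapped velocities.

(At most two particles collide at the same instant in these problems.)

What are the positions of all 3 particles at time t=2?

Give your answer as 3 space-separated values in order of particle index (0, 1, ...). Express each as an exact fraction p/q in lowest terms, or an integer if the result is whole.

Collision at t=1: particles 0 and 1 swap velocities; positions: p0=8 p1=8 p2=15; velocities now: v0=-2 v1=2 v2=-3
Advance to t=2 (no further collisions before then); velocities: v0=-2 v1=2 v2=-3; positions = 6 10 12

Answer: 6 10 12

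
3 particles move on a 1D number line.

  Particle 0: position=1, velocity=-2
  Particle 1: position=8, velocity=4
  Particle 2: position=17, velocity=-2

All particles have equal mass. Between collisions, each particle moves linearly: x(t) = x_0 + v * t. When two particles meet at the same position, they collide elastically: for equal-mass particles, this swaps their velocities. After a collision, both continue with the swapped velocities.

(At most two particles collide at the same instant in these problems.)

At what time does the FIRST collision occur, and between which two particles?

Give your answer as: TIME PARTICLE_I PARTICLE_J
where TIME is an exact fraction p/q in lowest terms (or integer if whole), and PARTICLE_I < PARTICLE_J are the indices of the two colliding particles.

Answer: 3/2 1 2

Derivation:
Pair (0,1): pos 1,8 vel -2,4 -> not approaching (rel speed -6 <= 0)
Pair (1,2): pos 8,17 vel 4,-2 -> gap=9, closing at 6/unit, collide at t=3/2
Earliest collision: t=3/2 between 1 and 2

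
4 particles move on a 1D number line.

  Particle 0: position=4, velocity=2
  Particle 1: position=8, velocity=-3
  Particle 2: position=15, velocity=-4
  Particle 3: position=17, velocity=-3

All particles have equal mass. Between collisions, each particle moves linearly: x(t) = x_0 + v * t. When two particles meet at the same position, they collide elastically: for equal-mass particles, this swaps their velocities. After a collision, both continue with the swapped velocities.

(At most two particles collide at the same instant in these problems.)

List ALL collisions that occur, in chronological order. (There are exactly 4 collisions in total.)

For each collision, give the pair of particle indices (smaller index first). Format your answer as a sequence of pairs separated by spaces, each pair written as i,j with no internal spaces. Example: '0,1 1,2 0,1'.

Collision at t=4/5: particles 0 and 1 swap velocities; positions: p0=28/5 p1=28/5 p2=59/5 p3=73/5; velocities now: v0=-3 v1=2 v2=-4 v3=-3
Collision at t=11/6: particles 1 and 2 swap velocities; positions: p0=5/2 p1=23/3 p2=23/3 p3=23/2; velocities now: v0=-3 v1=-4 v2=2 v3=-3
Collision at t=13/5: particles 2 and 3 swap velocities; positions: p0=1/5 p1=23/5 p2=46/5 p3=46/5; velocities now: v0=-3 v1=-4 v2=-3 v3=2
Collision at t=7: particles 0 and 1 swap velocities; positions: p0=-13 p1=-13 p2=-4 p3=18; velocities now: v0=-4 v1=-3 v2=-3 v3=2

Answer: 0,1 1,2 2,3 0,1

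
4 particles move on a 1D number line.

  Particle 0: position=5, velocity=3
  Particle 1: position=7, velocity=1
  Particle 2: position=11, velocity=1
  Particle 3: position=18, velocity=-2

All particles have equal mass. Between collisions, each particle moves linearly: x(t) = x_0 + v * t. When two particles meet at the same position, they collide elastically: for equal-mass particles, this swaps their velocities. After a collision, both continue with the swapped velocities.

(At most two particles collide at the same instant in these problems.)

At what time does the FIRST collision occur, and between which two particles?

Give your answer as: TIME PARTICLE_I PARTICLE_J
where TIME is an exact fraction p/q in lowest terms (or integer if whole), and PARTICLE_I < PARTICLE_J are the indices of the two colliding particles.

Pair (0,1): pos 5,7 vel 3,1 -> gap=2, closing at 2/unit, collide at t=1
Pair (1,2): pos 7,11 vel 1,1 -> not approaching (rel speed 0 <= 0)
Pair (2,3): pos 11,18 vel 1,-2 -> gap=7, closing at 3/unit, collide at t=7/3
Earliest collision: t=1 between 0 and 1

Answer: 1 0 1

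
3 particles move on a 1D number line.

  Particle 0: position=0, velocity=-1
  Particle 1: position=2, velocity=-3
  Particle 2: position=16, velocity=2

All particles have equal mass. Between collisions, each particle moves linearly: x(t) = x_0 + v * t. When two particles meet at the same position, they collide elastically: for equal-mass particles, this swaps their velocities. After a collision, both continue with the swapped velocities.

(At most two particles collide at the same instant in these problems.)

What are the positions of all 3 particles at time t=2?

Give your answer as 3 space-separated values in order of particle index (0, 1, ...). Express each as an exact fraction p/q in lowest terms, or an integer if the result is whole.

Collision at t=1: particles 0 and 1 swap velocities; positions: p0=-1 p1=-1 p2=18; velocities now: v0=-3 v1=-1 v2=2
Advance to t=2 (no further collisions before then); velocities: v0=-3 v1=-1 v2=2; positions = -4 -2 20

Answer: -4 -2 20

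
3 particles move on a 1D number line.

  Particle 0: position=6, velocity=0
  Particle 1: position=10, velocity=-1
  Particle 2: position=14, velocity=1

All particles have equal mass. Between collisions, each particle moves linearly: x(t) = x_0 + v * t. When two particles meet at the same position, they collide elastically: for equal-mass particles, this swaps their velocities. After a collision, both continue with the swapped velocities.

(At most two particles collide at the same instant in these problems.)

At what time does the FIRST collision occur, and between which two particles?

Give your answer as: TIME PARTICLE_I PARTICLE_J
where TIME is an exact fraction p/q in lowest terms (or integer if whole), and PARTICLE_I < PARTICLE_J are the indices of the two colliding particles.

Pair (0,1): pos 6,10 vel 0,-1 -> gap=4, closing at 1/unit, collide at t=4
Pair (1,2): pos 10,14 vel -1,1 -> not approaching (rel speed -2 <= 0)
Earliest collision: t=4 between 0 and 1

Answer: 4 0 1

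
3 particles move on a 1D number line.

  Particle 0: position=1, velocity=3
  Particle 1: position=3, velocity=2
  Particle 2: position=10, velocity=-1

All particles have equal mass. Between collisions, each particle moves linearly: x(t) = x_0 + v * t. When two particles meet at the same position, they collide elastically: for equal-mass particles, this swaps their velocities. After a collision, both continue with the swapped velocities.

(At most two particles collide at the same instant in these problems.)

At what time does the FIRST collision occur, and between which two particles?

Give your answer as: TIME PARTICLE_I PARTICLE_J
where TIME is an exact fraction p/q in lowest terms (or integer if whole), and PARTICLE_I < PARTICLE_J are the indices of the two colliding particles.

Pair (0,1): pos 1,3 vel 3,2 -> gap=2, closing at 1/unit, collide at t=2
Pair (1,2): pos 3,10 vel 2,-1 -> gap=7, closing at 3/unit, collide at t=7/3
Earliest collision: t=2 between 0 and 1

Answer: 2 0 1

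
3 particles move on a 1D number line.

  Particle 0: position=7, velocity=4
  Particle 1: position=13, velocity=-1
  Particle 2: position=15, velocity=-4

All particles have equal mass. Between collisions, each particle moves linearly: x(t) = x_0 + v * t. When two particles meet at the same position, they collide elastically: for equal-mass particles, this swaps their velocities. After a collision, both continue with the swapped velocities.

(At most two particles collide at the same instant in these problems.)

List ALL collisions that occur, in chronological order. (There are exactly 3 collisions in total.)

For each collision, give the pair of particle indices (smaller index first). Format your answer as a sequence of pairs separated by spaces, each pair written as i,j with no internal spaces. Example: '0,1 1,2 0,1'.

Collision at t=2/3: particles 1 and 2 swap velocities; positions: p0=29/3 p1=37/3 p2=37/3; velocities now: v0=4 v1=-4 v2=-1
Collision at t=1: particles 0 and 1 swap velocities; positions: p0=11 p1=11 p2=12; velocities now: v0=-4 v1=4 v2=-1
Collision at t=6/5: particles 1 and 2 swap velocities; positions: p0=51/5 p1=59/5 p2=59/5; velocities now: v0=-4 v1=-1 v2=4

Answer: 1,2 0,1 1,2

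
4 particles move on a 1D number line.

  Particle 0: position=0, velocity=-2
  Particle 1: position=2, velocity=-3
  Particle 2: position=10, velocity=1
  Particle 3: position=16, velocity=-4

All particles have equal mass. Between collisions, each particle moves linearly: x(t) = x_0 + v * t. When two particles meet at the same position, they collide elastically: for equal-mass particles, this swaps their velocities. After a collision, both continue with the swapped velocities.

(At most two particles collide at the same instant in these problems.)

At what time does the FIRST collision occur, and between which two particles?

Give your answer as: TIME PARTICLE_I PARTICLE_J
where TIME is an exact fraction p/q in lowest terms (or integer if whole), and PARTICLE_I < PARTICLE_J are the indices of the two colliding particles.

Answer: 6/5 2 3

Derivation:
Pair (0,1): pos 0,2 vel -2,-3 -> gap=2, closing at 1/unit, collide at t=2
Pair (1,2): pos 2,10 vel -3,1 -> not approaching (rel speed -4 <= 0)
Pair (2,3): pos 10,16 vel 1,-4 -> gap=6, closing at 5/unit, collide at t=6/5
Earliest collision: t=6/5 between 2 and 3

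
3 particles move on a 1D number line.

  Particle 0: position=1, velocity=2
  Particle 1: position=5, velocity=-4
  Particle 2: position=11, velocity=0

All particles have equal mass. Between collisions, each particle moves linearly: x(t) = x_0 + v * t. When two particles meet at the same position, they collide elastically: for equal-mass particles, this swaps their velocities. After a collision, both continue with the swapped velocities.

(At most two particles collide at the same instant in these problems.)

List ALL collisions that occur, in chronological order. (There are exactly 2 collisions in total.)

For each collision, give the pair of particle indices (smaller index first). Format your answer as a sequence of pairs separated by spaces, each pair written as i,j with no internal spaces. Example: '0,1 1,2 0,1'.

Answer: 0,1 1,2

Derivation:
Collision at t=2/3: particles 0 and 1 swap velocities; positions: p0=7/3 p1=7/3 p2=11; velocities now: v0=-4 v1=2 v2=0
Collision at t=5: particles 1 and 2 swap velocities; positions: p0=-15 p1=11 p2=11; velocities now: v0=-4 v1=0 v2=2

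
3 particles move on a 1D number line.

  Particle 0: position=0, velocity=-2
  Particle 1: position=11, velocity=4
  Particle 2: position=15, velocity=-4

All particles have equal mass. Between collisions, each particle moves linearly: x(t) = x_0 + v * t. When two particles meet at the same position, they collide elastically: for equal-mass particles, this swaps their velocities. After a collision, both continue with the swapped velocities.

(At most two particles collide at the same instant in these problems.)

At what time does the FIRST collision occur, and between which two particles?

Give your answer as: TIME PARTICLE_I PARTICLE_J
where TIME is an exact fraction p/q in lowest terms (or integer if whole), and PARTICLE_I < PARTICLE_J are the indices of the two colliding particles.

Pair (0,1): pos 0,11 vel -2,4 -> not approaching (rel speed -6 <= 0)
Pair (1,2): pos 11,15 vel 4,-4 -> gap=4, closing at 8/unit, collide at t=1/2
Earliest collision: t=1/2 between 1 and 2

Answer: 1/2 1 2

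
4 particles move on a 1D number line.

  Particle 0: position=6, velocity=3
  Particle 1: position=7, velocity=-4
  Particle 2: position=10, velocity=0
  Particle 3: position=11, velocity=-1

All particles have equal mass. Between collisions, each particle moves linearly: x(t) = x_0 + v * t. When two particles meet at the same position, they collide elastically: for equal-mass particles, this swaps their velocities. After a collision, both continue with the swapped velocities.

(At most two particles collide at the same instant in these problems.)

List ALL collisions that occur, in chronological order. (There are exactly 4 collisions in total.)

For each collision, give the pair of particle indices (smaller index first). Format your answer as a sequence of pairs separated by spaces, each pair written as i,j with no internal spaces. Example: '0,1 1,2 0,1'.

Answer: 0,1 2,3 1,2 2,3

Derivation:
Collision at t=1/7: particles 0 and 1 swap velocities; positions: p0=45/7 p1=45/7 p2=10 p3=76/7; velocities now: v0=-4 v1=3 v2=0 v3=-1
Collision at t=1: particles 2 and 3 swap velocities; positions: p0=3 p1=9 p2=10 p3=10; velocities now: v0=-4 v1=3 v2=-1 v3=0
Collision at t=5/4: particles 1 and 2 swap velocities; positions: p0=2 p1=39/4 p2=39/4 p3=10; velocities now: v0=-4 v1=-1 v2=3 v3=0
Collision at t=4/3: particles 2 and 3 swap velocities; positions: p0=5/3 p1=29/3 p2=10 p3=10; velocities now: v0=-4 v1=-1 v2=0 v3=3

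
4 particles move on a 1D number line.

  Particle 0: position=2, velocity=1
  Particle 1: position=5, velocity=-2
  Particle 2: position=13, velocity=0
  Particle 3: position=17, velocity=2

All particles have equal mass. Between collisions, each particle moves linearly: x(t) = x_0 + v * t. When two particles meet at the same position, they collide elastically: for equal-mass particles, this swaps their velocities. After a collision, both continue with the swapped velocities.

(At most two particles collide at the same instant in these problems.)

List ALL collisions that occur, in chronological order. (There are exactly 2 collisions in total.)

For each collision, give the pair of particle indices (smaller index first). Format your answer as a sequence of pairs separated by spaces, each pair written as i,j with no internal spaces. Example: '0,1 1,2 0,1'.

Collision at t=1: particles 0 and 1 swap velocities; positions: p0=3 p1=3 p2=13 p3=19; velocities now: v0=-2 v1=1 v2=0 v3=2
Collision at t=11: particles 1 and 2 swap velocities; positions: p0=-17 p1=13 p2=13 p3=39; velocities now: v0=-2 v1=0 v2=1 v3=2

Answer: 0,1 1,2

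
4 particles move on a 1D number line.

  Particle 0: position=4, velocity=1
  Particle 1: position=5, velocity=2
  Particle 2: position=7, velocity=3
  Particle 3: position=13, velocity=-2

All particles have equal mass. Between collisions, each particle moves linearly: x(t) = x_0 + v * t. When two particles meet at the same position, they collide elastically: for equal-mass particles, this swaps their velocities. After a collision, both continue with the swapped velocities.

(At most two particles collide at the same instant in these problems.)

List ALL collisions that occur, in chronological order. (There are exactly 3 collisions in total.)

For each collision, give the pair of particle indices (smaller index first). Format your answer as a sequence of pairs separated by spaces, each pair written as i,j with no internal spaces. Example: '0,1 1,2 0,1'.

Answer: 2,3 1,2 0,1

Derivation:
Collision at t=6/5: particles 2 and 3 swap velocities; positions: p0=26/5 p1=37/5 p2=53/5 p3=53/5; velocities now: v0=1 v1=2 v2=-2 v3=3
Collision at t=2: particles 1 and 2 swap velocities; positions: p0=6 p1=9 p2=9 p3=13; velocities now: v0=1 v1=-2 v2=2 v3=3
Collision at t=3: particles 0 and 1 swap velocities; positions: p0=7 p1=7 p2=11 p3=16; velocities now: v0=-2 v1=1 v2=2 v3=3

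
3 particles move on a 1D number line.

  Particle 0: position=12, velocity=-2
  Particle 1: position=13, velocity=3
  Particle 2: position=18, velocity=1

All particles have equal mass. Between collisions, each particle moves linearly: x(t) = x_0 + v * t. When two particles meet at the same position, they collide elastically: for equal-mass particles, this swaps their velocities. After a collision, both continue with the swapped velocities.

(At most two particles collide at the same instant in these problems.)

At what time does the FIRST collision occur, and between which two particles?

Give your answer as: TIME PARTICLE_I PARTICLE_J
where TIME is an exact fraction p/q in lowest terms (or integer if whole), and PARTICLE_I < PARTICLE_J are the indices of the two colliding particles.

Pair (0,1): pos 12,13 vel -2,3 -> not approaching (rel speed -5 <= 0)
Pair (1,2): pos 13,18 vel 3,1 -> gap=5, closing at 2/unit, collide at t=5/2
Earliest collision: t=5/2 between 1 and 2

Answer: 5/2 1 2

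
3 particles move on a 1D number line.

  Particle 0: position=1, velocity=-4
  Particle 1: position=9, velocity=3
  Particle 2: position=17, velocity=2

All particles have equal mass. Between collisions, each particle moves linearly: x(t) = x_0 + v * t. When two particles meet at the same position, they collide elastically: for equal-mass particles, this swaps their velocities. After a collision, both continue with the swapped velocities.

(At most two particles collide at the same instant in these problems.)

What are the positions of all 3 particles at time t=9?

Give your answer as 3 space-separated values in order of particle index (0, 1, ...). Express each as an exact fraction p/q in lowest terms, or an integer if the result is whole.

Collision at t=8: particles 1 and 2 swap velocities; positions: p0=-31 p1=33 p2=33; velocities now: v0=-4 v1=2 v2=3
Advance to t=9 (no further collisions before then); velocities: v0=-4 v1=2 v2=3; positions = -35 35 36

Answer: -35 35 36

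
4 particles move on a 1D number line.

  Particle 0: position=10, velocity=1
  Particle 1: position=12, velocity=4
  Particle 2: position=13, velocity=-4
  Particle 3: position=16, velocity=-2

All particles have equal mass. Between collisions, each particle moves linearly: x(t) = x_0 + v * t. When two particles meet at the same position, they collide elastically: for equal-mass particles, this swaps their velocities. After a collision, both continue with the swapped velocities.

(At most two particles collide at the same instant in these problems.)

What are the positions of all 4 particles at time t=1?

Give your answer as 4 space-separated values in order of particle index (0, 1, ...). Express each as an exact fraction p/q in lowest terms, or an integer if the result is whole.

Collision at t=1/8: particles 1 and 2 swap velocities; positions: p0=81/8 p1=25/2 p2=25/2 p3=63/4; velocities now: v0=1 v1=-4 v2=4 v3=-2
Collision at t=3/5: particles 0 and 1 swap velocities; positions: p0=53/5 p1=53/5 p2=72/5 p3=74/5; velocities now: v0=-4 v1=1 v2=4 v3=-2
Collision at t=2/3: particles 2 and 3 swap velocities; positions: p0=31/3 p1=32/3 p2=44/3 p3=44/3; velocities now: v0=-4 v1=1 v2=-2 v3=4
Advance to t=1 (no further collisions before then); velocities: v0=-4 v1=1 v2=-2 v3=4; positions = 9 11 14 16

Answer: 9 11 14 16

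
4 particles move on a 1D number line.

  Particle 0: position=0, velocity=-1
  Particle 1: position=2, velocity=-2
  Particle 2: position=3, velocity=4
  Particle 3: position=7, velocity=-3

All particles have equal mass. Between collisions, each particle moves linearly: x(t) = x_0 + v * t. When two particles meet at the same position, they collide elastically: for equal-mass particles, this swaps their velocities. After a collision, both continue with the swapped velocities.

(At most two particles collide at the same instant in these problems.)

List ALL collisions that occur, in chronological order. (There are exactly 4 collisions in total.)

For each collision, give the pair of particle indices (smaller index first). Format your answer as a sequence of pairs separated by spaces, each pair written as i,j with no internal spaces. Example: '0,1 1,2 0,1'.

Answer: 2,3 0,1 1,2 0,1

Derivation:
Collision at t=4/7: particles 2 and 3 swap velocities; positions: p0=-4/7 p1=6/7 p2=37/7 p3=37/7; velocities now: v0=-1 v1=-2 v2=-3 v3=4
Collision at t=2: particles 0 and 1 swap velocities; positions: p0=-2 p1=-2 p2=1 p3=11; velocities now: v0=-2 v1=-1 v2=-3 v3=4
Collision at t=7/2: particles 1 and 2 swap velocities; positions: p0=-5 p1=-7/2 p2=-7/2 p3=17; velocities now: v0=-2 v1=-3 v2=-1 v3=4
Collision at t=5: particles 0 and 1 swap velocities; positions: p0=-8 p1=-8 p2=-5 p3=23; velocities now: v0=-3 v1=-2 v2=-1 v3=4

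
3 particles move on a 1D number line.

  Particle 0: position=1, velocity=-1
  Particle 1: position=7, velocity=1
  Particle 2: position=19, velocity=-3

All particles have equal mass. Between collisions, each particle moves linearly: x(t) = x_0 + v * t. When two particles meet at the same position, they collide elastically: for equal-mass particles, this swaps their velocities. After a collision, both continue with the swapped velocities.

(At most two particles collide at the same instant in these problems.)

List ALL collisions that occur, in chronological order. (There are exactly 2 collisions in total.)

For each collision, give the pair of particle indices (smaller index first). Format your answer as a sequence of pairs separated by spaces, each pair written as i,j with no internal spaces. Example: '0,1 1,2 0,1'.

Collision at t=3: particles 1 and 2 swap velocities; positions: p0=-2 p1=10 p2=10; velocities now: v0=-1 v1=-3 v2=1
Collision at t=9: particles 0 and 1 swap velocities; positions: p0=-8 p1=-8 p2=16; velocities now: v0=-3 v1=-1 v2=1

Answer: 1,2 0,1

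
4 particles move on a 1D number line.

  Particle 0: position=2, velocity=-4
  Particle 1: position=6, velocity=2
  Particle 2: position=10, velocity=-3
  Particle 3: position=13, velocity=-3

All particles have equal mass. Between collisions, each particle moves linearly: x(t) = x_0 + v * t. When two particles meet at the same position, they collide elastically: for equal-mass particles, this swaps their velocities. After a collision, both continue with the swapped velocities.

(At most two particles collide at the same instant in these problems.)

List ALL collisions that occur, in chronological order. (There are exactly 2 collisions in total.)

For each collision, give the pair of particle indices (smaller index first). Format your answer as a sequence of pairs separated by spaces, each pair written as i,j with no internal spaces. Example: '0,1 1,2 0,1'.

Answer: 1,2 2,3

Derivation:
Collision at t=4/5: particles 1 and 2 swap velocities; positions: p0=-6/5 p1=38/5 p2=38/5 p3=53/5; velocities now: v0=-4 v1=-3 v2=2 v3=-3
Collision at t=7/5: particles 2 and 3 swap velocities; positions: p0=-18/5 p1=29/5 p2=44/5 p3=44/5; velocities now: v0=-4 v1=-3 v2=-3 v3=2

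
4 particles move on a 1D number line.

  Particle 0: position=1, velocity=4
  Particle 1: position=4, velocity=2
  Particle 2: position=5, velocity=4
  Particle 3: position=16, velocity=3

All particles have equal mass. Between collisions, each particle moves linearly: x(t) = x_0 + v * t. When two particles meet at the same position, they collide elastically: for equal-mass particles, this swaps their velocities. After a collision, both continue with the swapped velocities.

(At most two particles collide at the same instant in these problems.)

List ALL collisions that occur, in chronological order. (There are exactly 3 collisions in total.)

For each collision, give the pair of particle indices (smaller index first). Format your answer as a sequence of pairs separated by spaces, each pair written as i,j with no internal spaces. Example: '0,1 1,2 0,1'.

Collision at t=3/2: particles 0 and 1 swap velocities; positions: p0=7 p1=7 p2=11 p3=41/2; velocities now: v0=2 v1=4 v2=4 v3=3
Collision at t=11: particles 2 and 3 swap velocities; positions: p0=26 p1=45 p2=49 p3=49; velocities now: v0=2 v1=4 v2=3 v3=4
Collision at t=15: particles 1 and 2 swap velocities; positions: p0=34 p1=61 p2=61 p3=65; velocities now: v0=2 v1=3 v2=4 v3=4

Answer: 0,1 2,3 1,2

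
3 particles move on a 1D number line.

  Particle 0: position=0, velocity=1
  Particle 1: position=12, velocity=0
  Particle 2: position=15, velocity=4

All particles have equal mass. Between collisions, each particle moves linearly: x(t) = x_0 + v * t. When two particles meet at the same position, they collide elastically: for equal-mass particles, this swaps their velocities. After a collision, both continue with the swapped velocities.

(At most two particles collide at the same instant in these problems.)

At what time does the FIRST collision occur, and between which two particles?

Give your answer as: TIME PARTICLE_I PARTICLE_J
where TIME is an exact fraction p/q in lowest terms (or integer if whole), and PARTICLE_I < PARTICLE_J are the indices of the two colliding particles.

Answer: 12 0 1

Derivation:
Pair (0,1): pos 0,12 vel 1,0 -> gap=12, closing at 1/unit, collide at t=12
Pair (1,2): pos 12,15 vel 0,4 -> not approaching (rel speed -4 <= 0)
Earliest collision: t=12 between 0 and 1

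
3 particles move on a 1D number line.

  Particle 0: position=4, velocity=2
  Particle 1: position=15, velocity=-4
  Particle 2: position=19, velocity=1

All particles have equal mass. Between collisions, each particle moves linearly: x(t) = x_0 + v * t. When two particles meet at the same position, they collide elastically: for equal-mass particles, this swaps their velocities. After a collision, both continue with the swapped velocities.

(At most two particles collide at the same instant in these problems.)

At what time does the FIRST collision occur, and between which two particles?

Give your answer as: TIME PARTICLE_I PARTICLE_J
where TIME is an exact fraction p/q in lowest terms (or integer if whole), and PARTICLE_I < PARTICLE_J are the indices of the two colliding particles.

Pair (0,1): pos 4,15 vel 2,-4 -> gap=11, closing at 6/unit, collide at t=11/6
Pair (1,2): pos 15,19 vel -4,1 -> not approaching (rel speed -5 <= 0)
Earliest collision: t=11/6 between 0 and 1

Answer: 11/6 0 1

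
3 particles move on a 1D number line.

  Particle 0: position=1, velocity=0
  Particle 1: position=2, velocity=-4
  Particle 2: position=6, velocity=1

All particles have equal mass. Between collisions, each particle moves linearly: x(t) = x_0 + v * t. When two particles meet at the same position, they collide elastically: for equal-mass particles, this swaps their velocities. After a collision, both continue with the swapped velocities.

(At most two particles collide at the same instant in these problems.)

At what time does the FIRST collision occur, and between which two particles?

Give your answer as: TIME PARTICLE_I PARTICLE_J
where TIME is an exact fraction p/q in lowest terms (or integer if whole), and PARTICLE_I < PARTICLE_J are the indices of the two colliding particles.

Answer: 1/4 0 1

Derivation:
Pair (0,1): pos 1,2 vel 0,-4 -> gap=1, closing at 4/unit, collide at t=1/4
Pair (1,2): pos 2,6 vel -4,1 -> not approaching (rel speed -5 <= 0)
Earliest collision: t=1/4 between 0 and 1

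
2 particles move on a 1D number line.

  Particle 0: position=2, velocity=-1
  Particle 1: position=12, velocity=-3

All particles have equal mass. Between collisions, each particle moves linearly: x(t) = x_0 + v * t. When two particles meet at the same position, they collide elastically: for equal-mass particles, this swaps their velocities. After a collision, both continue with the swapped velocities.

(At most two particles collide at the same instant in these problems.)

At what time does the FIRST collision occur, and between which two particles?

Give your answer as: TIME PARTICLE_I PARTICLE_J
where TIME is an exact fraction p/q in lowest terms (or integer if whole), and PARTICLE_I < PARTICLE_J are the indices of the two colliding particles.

Answer: 5 0 1

Derivation:
Pair (0,1): pos 2,12 vel -1,-3 -> gap=10, closing at 2/unit, collide at t=5
Earliest collision: t=5 between 0 and 1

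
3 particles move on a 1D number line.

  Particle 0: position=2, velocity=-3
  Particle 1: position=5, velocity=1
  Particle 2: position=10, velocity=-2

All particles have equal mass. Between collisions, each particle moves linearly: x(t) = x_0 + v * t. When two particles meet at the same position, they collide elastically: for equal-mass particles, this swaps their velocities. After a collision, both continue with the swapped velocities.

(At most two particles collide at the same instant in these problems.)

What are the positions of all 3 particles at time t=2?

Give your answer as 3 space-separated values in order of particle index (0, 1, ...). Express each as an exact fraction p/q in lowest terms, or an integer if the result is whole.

Collision at t=5/3: particles 1 and 2 swap velocities; positions: p0=-3 p1=20/3 p2=20/3; velocities now: v0=-3 v1=-2 v2=1
Advance to t=2 (no further collisions before then); velocities: v0=-3 v1=-2 v2=1; positions = -4 6 7

Answer: -4 6 7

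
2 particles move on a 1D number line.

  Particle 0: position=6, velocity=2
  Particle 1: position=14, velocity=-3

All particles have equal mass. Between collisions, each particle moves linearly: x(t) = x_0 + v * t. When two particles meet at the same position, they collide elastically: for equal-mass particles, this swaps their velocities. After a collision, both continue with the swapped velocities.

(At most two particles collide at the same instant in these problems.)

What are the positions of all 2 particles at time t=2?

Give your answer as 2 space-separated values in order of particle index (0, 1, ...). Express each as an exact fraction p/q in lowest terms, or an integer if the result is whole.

Collision at t=8/5: particles 0 and 1 swap velocities; positions: p0=46/5 p1=46/5; velocities now: v0=-3 v1=2
Advance to t=2 (no further collisions before then); velocities: v0=-3 v1=2; positions = 8 10

Answer: 8 10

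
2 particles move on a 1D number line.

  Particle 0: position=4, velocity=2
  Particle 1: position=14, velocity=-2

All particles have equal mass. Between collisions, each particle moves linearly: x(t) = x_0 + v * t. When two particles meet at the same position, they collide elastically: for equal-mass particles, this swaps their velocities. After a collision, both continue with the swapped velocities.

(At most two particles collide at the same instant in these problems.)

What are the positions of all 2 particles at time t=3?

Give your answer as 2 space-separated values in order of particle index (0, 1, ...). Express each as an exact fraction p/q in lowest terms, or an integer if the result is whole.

Collision at t=5/2: particles 0 and 1 swap velocities; positions: p0=9 p1=9; velocities now: v0=-2 v1=2
Advance to t=3 (no further collisions before then); velocities: v0=-2 v1=2; positions = 8 10

Answer: 8 10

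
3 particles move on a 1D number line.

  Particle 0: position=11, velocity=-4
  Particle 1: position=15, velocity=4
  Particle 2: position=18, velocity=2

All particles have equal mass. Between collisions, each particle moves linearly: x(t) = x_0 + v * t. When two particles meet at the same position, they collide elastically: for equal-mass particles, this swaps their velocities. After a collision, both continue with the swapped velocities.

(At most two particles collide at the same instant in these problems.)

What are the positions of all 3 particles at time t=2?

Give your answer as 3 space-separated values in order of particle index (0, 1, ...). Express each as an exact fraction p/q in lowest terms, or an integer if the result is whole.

Answer: 3 22 23

Derivation:
Collision at t=3/2: particles 1 and 2 swap velocities; positions: p0=5 p1=21 p2=21; velocities now: v0=-4 v1=2 v2=4
Advance to t=2 (no further collisions before then); velocities: v0=-4 v1=2 v2=4; positions = 3 22 23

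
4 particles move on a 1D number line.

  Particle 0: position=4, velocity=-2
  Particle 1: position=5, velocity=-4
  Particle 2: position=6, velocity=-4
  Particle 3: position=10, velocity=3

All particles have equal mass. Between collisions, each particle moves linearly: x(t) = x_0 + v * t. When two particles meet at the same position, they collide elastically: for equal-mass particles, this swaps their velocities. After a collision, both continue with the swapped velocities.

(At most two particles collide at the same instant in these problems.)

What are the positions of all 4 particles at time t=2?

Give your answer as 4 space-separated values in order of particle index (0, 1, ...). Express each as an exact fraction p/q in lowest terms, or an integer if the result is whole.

Answer: -3 -2 0 16

Derivation:
Collision at t=1/2: particles 0 and 1 swap velocities; positions: p0=3 p1=3 p2=4 p3=23/2; velocities now: v0=-4 v1=-2 v2=-4 v3=3
Collision at t=1: particles 1 and 2 swap velocities; positions: p0=1 p1=2 p2=2 p3=13; velocities now: v0=-4 v1=-4 v2=-2 v3=3
Advance to t=2 (no further collisions before then); velocities: v0=-4 v1=-4 v2=-2 v3=3; positions = -3 -2 0 16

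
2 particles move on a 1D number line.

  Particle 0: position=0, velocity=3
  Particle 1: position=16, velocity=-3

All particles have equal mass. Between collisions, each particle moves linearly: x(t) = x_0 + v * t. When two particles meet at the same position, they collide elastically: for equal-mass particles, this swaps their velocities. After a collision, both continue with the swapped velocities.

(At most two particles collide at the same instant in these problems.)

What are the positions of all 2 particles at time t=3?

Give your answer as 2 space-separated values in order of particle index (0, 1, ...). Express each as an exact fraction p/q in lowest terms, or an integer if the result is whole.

Collision at t=8/3: particles 0 and 1 swap velocities; positions: p0=8 p1=8; velocities now: v0=-3 v1=3
Advance to t=3 (no further collisions before then); velocities: v0=-3 v1=3; positions = 7 9

Answer: 7 9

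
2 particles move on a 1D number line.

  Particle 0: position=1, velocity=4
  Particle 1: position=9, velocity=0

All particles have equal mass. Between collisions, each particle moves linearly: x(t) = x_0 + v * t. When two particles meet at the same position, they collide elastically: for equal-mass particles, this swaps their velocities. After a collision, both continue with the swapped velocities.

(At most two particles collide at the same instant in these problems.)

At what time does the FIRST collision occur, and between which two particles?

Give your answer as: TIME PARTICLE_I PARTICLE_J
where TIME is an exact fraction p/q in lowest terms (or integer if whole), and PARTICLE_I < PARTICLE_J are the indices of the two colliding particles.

Answer: 2 0 1

Derivation:
Pair (0,1): pos 1,9 vel 4,0 -> gap=8, closing at 4/unit, collide at t=2
Earliest collision: t=2 between 0 and 1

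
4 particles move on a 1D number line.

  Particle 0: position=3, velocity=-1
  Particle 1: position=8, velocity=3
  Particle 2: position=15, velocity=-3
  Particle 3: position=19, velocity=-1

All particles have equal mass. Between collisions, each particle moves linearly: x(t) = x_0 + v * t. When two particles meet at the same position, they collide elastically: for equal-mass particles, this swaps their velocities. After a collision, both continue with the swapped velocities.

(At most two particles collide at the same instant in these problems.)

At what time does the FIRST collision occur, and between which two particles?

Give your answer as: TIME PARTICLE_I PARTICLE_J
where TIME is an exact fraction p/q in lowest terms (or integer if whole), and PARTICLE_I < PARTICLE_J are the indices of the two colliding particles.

Answer: 7/6 1 2

Derivation:
Pair (0,1): pos 3,8 vel -1,3 -> not approaching (rel speed -4 <= 0)
Pair (1,2): pos 8,15 vel 3,-3 -> gap=7, closing at 6/unit, collide at t=7/6
Pair (2,3): pos 15,19 vel -3,-1 -> not approaching (rel speed -2 <= 0)
Earliest collision: t=7/6 between 1 and 2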